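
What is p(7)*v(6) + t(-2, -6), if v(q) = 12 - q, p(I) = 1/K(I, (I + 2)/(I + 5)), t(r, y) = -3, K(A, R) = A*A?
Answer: -141/49 ≈ -2.8776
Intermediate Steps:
K(A, R) = A²
p(I) = I⁻² (p(I) = 1/(I²) = I⁻²)
p(7)*v(6) + t(-2, -6) = (12 - 1*6)/7² - 3 = (12 - 6)/49 - 3 = (1/49)*6 - 3 = 6/49 - 3 = -141/49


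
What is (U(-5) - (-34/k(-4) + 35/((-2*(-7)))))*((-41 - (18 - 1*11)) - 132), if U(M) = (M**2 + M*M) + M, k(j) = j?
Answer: -6120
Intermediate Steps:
U(M) = M + 2*M**2 (U(M) = (M**2 + M**2) + M = 2*M**2 + M = M + 2*M**2)
(U(-5) - (-34/k(-4) + 35/((-2*(-7)))))*((-41 - (18 - 1*11)) - 132) = (-5*(1 + 2*(-5)) - (-34/(-4) + 35/((-2*(-7)))))*((-41 - (18 - 1*11)) - 132) = (-5*(1 - 10) - (-34*(-1/4) + 35/14))*((-41 - (18 - 11)) - 132) = (-5*(-9) - (17/2 + 35*(1/14)))*((-41 - 1*7) - 132) = (45 - (17/2 + 5/2))*((-41 - 7) - 132) = (45 - 1*11)*(-48 - 132) = (45 - 11)*(-180) = 34*(-180) = -6120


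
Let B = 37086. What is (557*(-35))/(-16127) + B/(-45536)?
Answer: 144819199/367179536 ≈ 0.39441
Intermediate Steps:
(557*(-35))/(-16127) + B/(-45536) = (557*(-35))/(-16127) + 37086/(-45536) = -19495*(-1/16127) + 37086*(-1/45536) = 19495/16127 - 18543/22768 = 144819199/367179536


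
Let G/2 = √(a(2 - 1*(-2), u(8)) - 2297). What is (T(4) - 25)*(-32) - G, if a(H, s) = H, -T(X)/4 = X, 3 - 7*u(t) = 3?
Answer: 1312 - 2*I*√2293 ≈ 1312.0 - 95.771*I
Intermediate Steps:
u(t) = 0 (u(t) = 3/7 - ⅐*3 = 3/7 - 3/7 = 0)
T(X) = -4*X
G = 2*I*√2293 (G = 2*√((2 - 1*(-2)) - 2297) = 2*√((2 + 2) - 2297) = 2*√(4 - 2297) = 2*√(-2293) = 2*(I*√2293) = 2*I*√2293 ≈ 95.771*I)
(T(4) - 25)*(-32) - G = (-4*4 - 25)*(-32) - 2*I*√2293 = (-16 - 25)*(-32) - 2*I*√2293 = -41*(-32) - 2*I*√2293 = 1312 - 2*I*√2293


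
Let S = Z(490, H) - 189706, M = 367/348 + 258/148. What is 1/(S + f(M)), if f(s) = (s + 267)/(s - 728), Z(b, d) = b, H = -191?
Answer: -9337703/1766846284765 ≈ -5.2850e-6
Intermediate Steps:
M = 36025/12876 (M = 367*(1/348) + 258*(1/148) = 367/348 + 129/74 = 36025/12876 ≈ 2.7978)
f(s) = (267 + s)/(-728 + s)
S = -189216 (S = 490 - 189706 = -189216)
1/(S + f(M)) = 1/(-189216 + (267 + 36025/12876)/(-728 + 36025/12876)) = 1/(-189216 + (3473917/12876)/(-9337703/12876)) = 1/(-189216 - 12876/9337703*3473917/12876) = 1/(-189216 - 3473917/9337703) = 1/(-1766846284765/9337703) = -9337703/1766846284765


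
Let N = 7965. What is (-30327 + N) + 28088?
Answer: 5726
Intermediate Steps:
(-30327 + N) + 28088 = (-30327 + 7965) + 28088 = -22362 + 28088 = 5726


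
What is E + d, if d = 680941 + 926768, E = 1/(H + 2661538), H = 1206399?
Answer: 6218517126334/3867937 ≈ 1.6077e+6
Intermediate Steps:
E = 1/3867937 (E = 1/(1206399 + 2661538) = 1/3867937 ≈ 2.5854e-7)
d = 1607709
E + d = 1/3867937 + 1607709 = 6218517126334/3867937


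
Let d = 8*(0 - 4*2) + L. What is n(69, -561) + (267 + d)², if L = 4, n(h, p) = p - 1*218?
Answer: 42070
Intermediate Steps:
n(h, p) = -218 + p (n(h, p) = p - 218 = -218 + p)
d = -60 (d = 8*(0 - 4*2) + 4 = 8*(0 - 8) + 4 = 8*(-8) + 4 = -64 + 4 = -60)
n(69, -561) + (267 + d)² = (-218 - 561) + (267 - 60)² = -779 + 207² = -779 + 42849 = 42070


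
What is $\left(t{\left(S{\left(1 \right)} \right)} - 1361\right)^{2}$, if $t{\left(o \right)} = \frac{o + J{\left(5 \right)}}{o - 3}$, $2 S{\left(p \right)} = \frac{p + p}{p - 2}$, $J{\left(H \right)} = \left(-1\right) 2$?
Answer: $\frac{29604481}{16} \approx 1.8503 \cdot 10^{6}$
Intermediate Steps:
$J{\left(H \right)} = -2$
$S{\left(p \right)} = \frac{p}{-2 + p}$ ($S{\left(p \right)} = \frac{\left(p + p\right) \frac{1}{p - 2}}{2} = \frac{2 p \frac{1}{-2 + p}}{2} = \frac{p}{-2 + p}$)
$t{\left(o \right)} = \frac{-2 + o}{-3 + o}$ ($t{\left(o \right)} = \frac{o - 2}{o - 3} = \frac{-2 + o}{-3 + o}$)
$\left(t{\left(S{\left(1 \right)} \right)} - 1361\right)^{2} = \left(\frac{-2 + 1 \frac{1}{-2 + 1}}{-3 + 1 \frac{1}{-2 + 1}} - 1361\right)^{2} = \left(\frac{-2 + 1 \frac{1}{-1}}{-3 + 1 \frac{1}{-1}} - 1361\right)^{2} = \left(\frac{-2 + 1 \left(-1\right)}{-3 + 1 \left(-1\right)} - 1361\right)^{2} = \left(\frac{-2 - 1}{-3 - 1} - 1361\right)^{2} = \left(\frac{1}{-4} \left(-3\right) - 1361\right)^{2} = \left(\left(- \frac{1}{4}\right) \left(-3\right) - 1361\right)^{2} = \left(\frac{3}{4} - 1361\right)^{2} = \left(- \frac{5441}{4}\right)^{2} = \frac{29604481}{16}$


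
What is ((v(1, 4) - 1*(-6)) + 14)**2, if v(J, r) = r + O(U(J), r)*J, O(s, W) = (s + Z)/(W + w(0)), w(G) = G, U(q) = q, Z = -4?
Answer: 8649/16 ≈ 540.56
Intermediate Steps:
O(s, W) = (-4 + s)/W (O(s, W) = (s - 4)/(W + 0) = (-4 + s)/W)
v(J, r) = r + J*(-4 + J)/r (v(J, r) = r + ((-4 + J)/r)*J = r + J*(-4 + J)/r)
((v(1, 4) - 1*(-6)) + 14)**2 = (((4**2 + 1*(-4 + 1))/4 - 1*(-6)) + 14)**2 = (((16 + 1*(-3))/4 + 6) + 14)**2 = (((16 - 3)/4 + 6) + 14)**2 = (((1/4)*13 + 6) + 14)**2 = ((13/4 + 6) + 14)**2 = (37/4 + 14)**2 = (93/4)**2 = 8649/16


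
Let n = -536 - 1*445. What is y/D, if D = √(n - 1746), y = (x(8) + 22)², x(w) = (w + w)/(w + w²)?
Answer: -40000*I*√303/73629 ≈ -9.4565*I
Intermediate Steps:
n = -981 (n = -536 - 445 = -981)
x(w) = 2*w/(w + w²) (x(w) = (2*w)/(w + w²) = 2*w/(w + w²))
y = 40000/81 (y = (2/(1 + 8) + 22)² = (2/9 + 22)² = (200/9)² = 40000/81 ≈ 493.83)
D = 3*I*√303 (D = √(-981 - 1746) = √(-2727) = 3*I*√303 ≈ 52.221*I)
y/D = 40000/(81*((3*I*√303))) = 40000*(-I*√303/909)/81 = -40000*I*√303/73629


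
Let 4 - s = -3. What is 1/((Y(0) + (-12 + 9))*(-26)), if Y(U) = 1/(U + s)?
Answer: 7/520 ≈ 0.013462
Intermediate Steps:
s = 7 (s = 4 - 1*(-3) = 4 + 3 = 7)
Y(U) = 1/(7 + U) (Y(U) = 1/(U + 7) = 1/(7 + U))
1/((Y(0) + (-12 + 9))*(-26)) = 1/((1/(7 + 0) + (-12 + 9))*(-26)) = 1/((1/7 - 3)*(-26)) = 1/((⅐ - 3)*(-26)) = 1/(-20/7*(-26)) = 1/(520/7) = 7/520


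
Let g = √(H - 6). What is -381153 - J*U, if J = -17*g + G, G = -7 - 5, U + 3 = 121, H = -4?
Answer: -379737 + 2006*I*√10 ≈ -3.7974e+5 + 6343.5*I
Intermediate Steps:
U = 118 (U = -3 + 121 = 118)
G = -12
g = I*√10 (g = √(-4 - 6) = √(-10) = I*√10 ≈ 3.1623*I)
J = -12 - 17*I*√10 (J = -17*I*√10 - 12 = -12 - 17*I*√10 ≈ -12.0 - 53.759*I)
-381153 - J*U = -381153 - (-12 - 17*I*√10)*118 = -381153 - (-1416 - 2006*I*√10) = -381153 + (1416 + 2006*I*√10) = -379737 + 2006*I*√10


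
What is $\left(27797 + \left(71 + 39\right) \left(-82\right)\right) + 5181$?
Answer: $23958$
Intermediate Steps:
$\left(27797 + \left(71 + 39\right) \left(-82\right)\right) + 5181 = \left(27797 + 110 \left(-82\right)\right) + 5181 = \left(27797 - 9020\right) + 5181 = 18777 + 5181 = 23958$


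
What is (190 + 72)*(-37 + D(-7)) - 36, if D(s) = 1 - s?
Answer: -7634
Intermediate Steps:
(190 + 72)*(-37 + D(-7)) - 36 = (190 + 72)*(-37 + (1 - 1*(-7))) - 36 = 262*(-37 + (1 + 7)) - 36 = 262*(-37 + 8) - 36 = 262*(-29) - 36 = -7598 - 36 = -7634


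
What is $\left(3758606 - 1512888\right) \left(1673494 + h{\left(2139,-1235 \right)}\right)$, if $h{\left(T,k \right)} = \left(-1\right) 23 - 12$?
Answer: $3758116998562$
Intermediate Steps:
$h{\left(T,k \right)} = -35$ ($h{\left(T,k \right)} = -23 - 12 = -35$)
$\left(3758606 - 1512888\right) \left(1673494 + h{\left(2139,-1235 \right)}\right) = \left(3758606 - 1512888\right) \left(1673494 - 35\right) = 2245718 \cdot 1673459 = 3758116998562$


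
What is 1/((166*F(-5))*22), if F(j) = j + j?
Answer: -1/36520 ≈ -2.7382e-5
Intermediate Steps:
F(j) = 2*j
1/((166*F(-5))*22) = 1/((166*(2*(-5)))*22) = 1/((166*(-10))*22) = 1/(-1660*22) = 1/(-36520) = -1/36520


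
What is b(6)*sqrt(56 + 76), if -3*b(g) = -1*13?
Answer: 26*sqrt(33)/3 ≈ 49.786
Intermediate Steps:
b(g) = 13/3 (b(g) = -(-1)*13/3 = -1/3*(-13) = 13/3)
b(6)*sqrt(56 + 76) = 13*sqrt(56 + 76)/3 = 13*sqrt(132)/3 = 13*(2*sqrt(33))/3 = 26*sqrt(33)/3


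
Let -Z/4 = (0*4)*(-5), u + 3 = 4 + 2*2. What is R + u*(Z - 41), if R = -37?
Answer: -242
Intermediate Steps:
u = 5 (u = -3 + (4 + 2*2) = -3 + (4 + 4) = -3 + 8 = 5)
Z = 0 (Z = -4*0*4*(-5) = -0*(-5) = -4*0 = 0)
R + u*(Z - 41) = -37 + 5*(0 - 41) = -37 + 5*(-41) = -37 - 205 = -242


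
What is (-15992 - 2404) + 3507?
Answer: -14889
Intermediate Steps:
(-15992 - 2404) + 3507 = -18396 + 3507 = -14889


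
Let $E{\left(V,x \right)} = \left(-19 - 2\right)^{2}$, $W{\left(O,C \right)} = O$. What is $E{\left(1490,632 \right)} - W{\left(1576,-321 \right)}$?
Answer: $-1135$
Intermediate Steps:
$E{\left(V,x \right)} = 441$ ($E{\left(V,x \right)} = \left(-21\right)^{2} = 441$)
$E{\left(1490,632 \right)} - W{\left(1576,-321 \right)} = 441 - 1576 = -1135$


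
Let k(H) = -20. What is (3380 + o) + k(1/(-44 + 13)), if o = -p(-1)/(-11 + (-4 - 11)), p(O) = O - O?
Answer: 3360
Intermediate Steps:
p(O) = 0
o = 0 (o = -0/(-11 + (-4 - 11)) = -0/(-11 - 15) = -0/(-26) = -(-1)*0/26 = -1*0 = 0)
(3380 + o) + k(1/(-44 + 13)) = (3380 + 0) - 20 = 3380 - 20 = 3360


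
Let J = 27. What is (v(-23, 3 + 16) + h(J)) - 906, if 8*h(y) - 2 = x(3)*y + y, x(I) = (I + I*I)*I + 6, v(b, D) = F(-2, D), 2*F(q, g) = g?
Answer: -6009/8 ≈ -751.13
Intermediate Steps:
F(q, g) = g/2
v(b, D) = D/2
x(I) = 6 + I*(I + I²) (x(I) = (I + I²)*I + 6 = I*(I + I²) + 6 = 6 + I*(I + I²))
h(y) = ¼ + 43*y/8 (h(y) = ¼ + ((6 + 3² + 3³)*y + y)/8 = ¼ + ((6 + 9 + 27)*y + y)/8 = ¼ + (42*y + y)/8 = ¼ + (43*y)/8 = ¼ + 43*y/8)
(v(-23, 3 + 16) + h(J)) - 906 = ((3 + 16)/2 + (¼ + (43/8)*27)) - 906 = ((½)*19 + (¼ + 1161/8)) - 906 = (19/2 + 1163/8) - 906 = 1239/8 - 906 = -6009/8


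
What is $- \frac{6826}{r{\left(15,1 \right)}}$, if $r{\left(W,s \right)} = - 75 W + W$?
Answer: $\frac{3413}{555} \approx 6.1496$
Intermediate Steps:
$r{\left(W,s \right)} = - 74 W$
$- \frac{6826}{r{\left(15,1 \right)}} = - \frac{6826}{\left(-74\right) 15} = - \frac{6826}{-1110} = \left(-6826\right) \left(- \frac{1}{1110}\right) = \frac{3413}{555}$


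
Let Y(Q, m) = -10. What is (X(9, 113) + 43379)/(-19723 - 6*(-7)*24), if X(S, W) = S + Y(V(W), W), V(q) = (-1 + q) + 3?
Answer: -43378/18715 ≈ -2.3178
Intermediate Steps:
V(q) = 2 + q
X(S, W) = -10 + S (X(S, W) = S - 10 = -10 + S)
(X(9, 113) + 43379)/(-19723 - 6*(-7)*24) = ((-10 + 9) + 43379)/(-19723 - 6*(-7)*24) = (-1 + 43379)/(-19723 + 42*24) = 43378/(-19723 + 1008) = 43378/(-18715) = 43378*(-1/18715) = -43378/18715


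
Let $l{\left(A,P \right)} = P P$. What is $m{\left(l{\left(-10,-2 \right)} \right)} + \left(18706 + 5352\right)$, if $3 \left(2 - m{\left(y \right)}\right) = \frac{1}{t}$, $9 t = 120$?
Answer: $\frac{962399}{40} \approx 24060.0$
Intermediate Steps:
$t = \frac{40}{3}$ ($t = \frac{1}{9} \cdot 120 = \frac{40}{3} \approx 13.333$)
$l{\left(A,P \right)} = P^{2}$
$m{\left(y \right)} = \frac{79}{40}$ ($m{\left(y \right)} = 2 - \frac{1}{3 \cdot \frac{40}{3}} = 2 - \frac{1}{40} = \frac{79}{40}$)
$m{\left(l{\left(-10,-2 \right)} \right)} + \left(18706 + 5352\right) = \frac{79}{40} + \left(18706 + 5352\right) = \frac{79}{40} + 24058 = \frac{962399}{40}$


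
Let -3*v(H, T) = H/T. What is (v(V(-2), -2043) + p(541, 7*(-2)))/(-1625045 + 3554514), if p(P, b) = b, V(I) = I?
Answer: -496/68356737 ≈ -7.2561e-6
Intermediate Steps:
v(H, T) = -H/(3*T)
(v(V(-2), -2043) + p(541, 7*(-2)))/(-1625045 + 3554514) = (-⅓*(-2)/(-2043) + 7*(-2))/(-1625045 + 3554514) = (-⅓*(-2)*(-1/2043) - 14)/1929469 = (-2/6129 - 14)*(1/1929469) = -85808/6129*1/1929469 = -496/68356737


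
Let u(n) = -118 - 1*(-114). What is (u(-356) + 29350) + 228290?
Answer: 257636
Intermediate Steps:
u(n) = -4 (u(n) = -118 + 114 = -4)
(u(-356) + 29350) + 228290 = (-4 + 29350) + 228290 = 29346 + 228290 = 257636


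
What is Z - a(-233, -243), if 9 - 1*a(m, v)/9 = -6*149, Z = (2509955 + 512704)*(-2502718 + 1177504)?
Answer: -4005670032153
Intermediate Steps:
Z = -4005670024026 (Z = 3022659*(-1325214) = -4005670024026)
a(m, v) = 8127 (a(m, v) = 81 - (-54)*149 = 81 - 9*(-894) = 81 + 8046 = 8127)
Z - a(-233, -243) = -4005670024026 - 1*8127 = -4005670024026 - 8127 = -4005670032153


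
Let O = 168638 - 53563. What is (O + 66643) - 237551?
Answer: -55833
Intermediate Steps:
O = 115075
(O + 66643) - 237551 = (115075 + 66643) - 237551 = 181718 - 237551 = -55833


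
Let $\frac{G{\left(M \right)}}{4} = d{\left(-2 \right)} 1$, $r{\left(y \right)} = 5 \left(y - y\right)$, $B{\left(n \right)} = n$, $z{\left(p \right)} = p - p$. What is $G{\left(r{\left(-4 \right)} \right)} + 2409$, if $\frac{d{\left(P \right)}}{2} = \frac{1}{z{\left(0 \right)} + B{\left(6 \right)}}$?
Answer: $\frac{7231}{3} \approx 2410.3$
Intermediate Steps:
$z{\left(p \right)} = 0$
$d{\left(P \right)} = \frac{1}{3}$ ($d{\left(P \right)} = \frac{2}{0 + 6} = \frac{2}{6} = 2 \cdot \frac{1}{6} = \frac{1}{3}$)
$r{\left(y \right)} = 0$ ($r{\left(y \right)} = 5 \cdot 0 = 0$)
$G{\left(M \right)} = \frac{4}{3}$ ($G{\left(M \right)} = 4 \cdot \frac{1}{3} \cdot 1 = 4 \cdot \frac{1}{3} = \frac{4}{3}$)
$G{\left(r{\left(-4 \right)} \right)} + 2409 = \frac{4}{3} + 2409 = \frac{7231}{3}$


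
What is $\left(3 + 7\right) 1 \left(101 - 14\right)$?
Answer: $870$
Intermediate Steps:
$\left(3 + 7\right) 1 \left(101 - 14\right) = 10 \cdot 1 \cdot 87 = 10 \cdot 87 = 870$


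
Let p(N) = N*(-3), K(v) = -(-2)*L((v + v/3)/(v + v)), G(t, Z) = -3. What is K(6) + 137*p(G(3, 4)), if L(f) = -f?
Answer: 3695/3 ≈ 1231.7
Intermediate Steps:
K(v) = -4/3 (K(v) = -(-2)*(-(v + v/3)/(v + v)) = -(-2)*(-(v + v*(⅓))/(2*v)) = -(-2)*(-(v + v/3)*1/(2*v)) = -(-2)*(-4*v/3*1/(2*v)) = -(-2)*(-1*⅔) = -(-2)*(-2)/3 = -1*4/3 = -4/3)
p(N) = -3*N
K(6) + 137*p(G(3, 4)) = -4/3 + 137*(-3*(-3)) = -4/3 + 137*9 = -4/3 + 1233 = 3695/3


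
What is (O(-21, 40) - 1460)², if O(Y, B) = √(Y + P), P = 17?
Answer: 2131596 - 5840*I ≈ 2.1316e+6 - 5840.0*I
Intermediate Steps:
O(Y, B) = √(17 + Y) (O(Y, B) = √(Y + 17) = √(17 + Y))
(O(-21, 40) - 1460)² = (√(17 - 21) - 1460)² = (√(-4) - 1460)² = (2*I - 1460)² = (-1460 + 2*I)²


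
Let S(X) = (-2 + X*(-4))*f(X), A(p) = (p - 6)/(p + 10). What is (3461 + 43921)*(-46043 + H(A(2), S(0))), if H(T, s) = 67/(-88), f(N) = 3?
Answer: -95992402041/44 ≈ -2.1816e+9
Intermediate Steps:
A(p) = (-6 + p)/(10 + p)
S(X) = -6 - 12*X (S(X) = (-2 + X*(-4))*3 = (-2 - 4*X)*3 = -6 - 12*X)
H(T, s) = -67/88 (H(T, s) = 67*(-1/88) = -67/88)
(3461 + 43921)*(-46043 + H(A(2), S(0))) = (3461 + 43921)*(-46043 - 67/88) = 47382*(-4051851/88) = -95992402041/44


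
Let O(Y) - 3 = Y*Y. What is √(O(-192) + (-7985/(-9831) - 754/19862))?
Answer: √351421457557907554935/97631661 ≈ 192.01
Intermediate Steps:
O(Y) = 3 + Y² (O(Y) = 3 + Y*Y = 3 + Y²)
√(O(-192) + (-7985/(-9831) - 754/19862)) = √((3 + (-192)²) + (-7985/(-9831) - 754/19862)) = √((3 + 36864) + (-7985*(-1/9831) - 754*1/19862)) = √(36867 + (7985/9831 - 377/9931)) = √(36867 + 75592748/97631661) = √(3599462038835/97631661) = √351421457557907554935/97631661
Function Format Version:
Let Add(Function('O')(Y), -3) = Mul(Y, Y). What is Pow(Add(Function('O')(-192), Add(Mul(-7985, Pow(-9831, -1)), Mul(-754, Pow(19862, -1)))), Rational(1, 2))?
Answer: Mul(Rational(1, 97631661), Pow(351421457557907554935, Rational(1, 2))) ≈ 192.01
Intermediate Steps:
Function('O')(Y) = Add(3, Pow(Y, 2)) (Function('O')(Y) = Add(3, Mul(Y, Y)) = Add(3, Pow(Y, 2)))
Pow(Add(Function('O')(-192), Add(Mul(-7985, Pow(-9831, -1)), Mul(-754, Pow(19862, -1)))), Rational(1, 2)) = Pow(Add(Add(3, Pow(-192, 2)), Add(Mul(-7985, Pow(-9831, -1)), Mul(-754, Pow(19862, -1)))), Rational(1, 2)) = Pow(Add(Add(3, 36864), Add(Mul(-7985, Rational(-1, 9831)), Mul(-754, Rational(1, 19862)))), Rational(1, 2)) = Pow(Add(36867, Add(Rational(7985, 9831), Rational(-377, 9931))), Rational(1, 2)) = Pow(Add(36867, Rational(75592748, 97631661)), Rational(1, 2)) = Pow(Rational(3599462038835, 97631661), Rational(1, 2)) = Mul(Rational(1, 97631661), Pow(351421457557907554935, Rational(1, 2)))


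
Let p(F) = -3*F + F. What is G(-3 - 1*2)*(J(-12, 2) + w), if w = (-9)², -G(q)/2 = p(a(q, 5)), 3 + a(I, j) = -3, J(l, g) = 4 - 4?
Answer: -1944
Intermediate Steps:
J(l, g) = 0
a(I, j) = -6 (a(I, j) = -3 - 3 = -6)
p(F) = -2*F
G(q) = -24 (G(q) = -(-4)*(-6) = -2*12 = -24)
w = 81
G(-3 - 1*2)*(J(-12, 2) + w) = -24*(0 + 81) = -24*81 = -1944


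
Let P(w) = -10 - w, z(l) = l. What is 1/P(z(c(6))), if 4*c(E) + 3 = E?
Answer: -4/43 ≈ -0.093023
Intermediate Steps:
c(E) = -¾ + E/4
1/P(z(c(6))) = 1/(-10 - (-¾ + (¼)*6)) = 1/(-10 - (-¾ + 3/2)) = 1/(-10 - 1*¾) = 1/(-10 - ¾) = 1/(-43/4) = -4/43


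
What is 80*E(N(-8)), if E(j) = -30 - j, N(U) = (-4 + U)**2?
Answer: -13920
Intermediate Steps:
80*E(N(-8)) = 80*(-30 - (-4 - 8)**2) = 80*(-30 - 1*(-12)**2) = 80*(-30 - 1*144) = 80*(-30 - 144) = 80*(-174) = -13920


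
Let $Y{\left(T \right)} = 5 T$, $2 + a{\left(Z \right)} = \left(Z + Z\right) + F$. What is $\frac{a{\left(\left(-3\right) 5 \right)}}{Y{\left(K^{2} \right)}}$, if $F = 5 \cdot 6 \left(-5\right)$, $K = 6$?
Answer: $- \frac{91}{90} \approx -1.0111$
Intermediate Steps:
$F = -150$ ($F = 30 \left(-5\right) = -150$)
$a{\left(Z \right)} = -152 + 2 Z$ ($a{\left(Z \right)} = -2 + \left(\left(Z + Z\right) - 150\right) = -2 + \left(2 Z - 150\right) = -2 + \left(-150 + 2 Z\right) = -152 + 2 Z$)
$\frac{a{\left(\left(-3\right) 5 \right)}}{Y{\left(K^{2} \right)}} = \frac{-152 + 2 \left(\left(-3\right) 5\right)}{5 \cdot 6^{2}} = \frac{-152 + 2 \left(-15\right)}{5 \cdot 36} = \frac{-152 - 30}{180} = \left(-182\right) \frac{1}{180} = - \frac{91}{90}$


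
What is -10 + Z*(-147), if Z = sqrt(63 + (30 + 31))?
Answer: -10 - 294*sqrt(31) ≈ -1646.9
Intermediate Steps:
Z = 2*sqrt(31) (Z = sqrt(63 + 61) = sqrt(124) = 2*sqrt(31) ≈ 11.136)
-10 + Z*(-147) = -10 + (2*sqrt(31))*(-147) = -10 - 294*sqrt(31)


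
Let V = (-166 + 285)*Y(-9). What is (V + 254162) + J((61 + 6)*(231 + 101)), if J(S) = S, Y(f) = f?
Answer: 275335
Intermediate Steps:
V = -1071 (V = (-166 + 285)*(-9) = 119*(-9) = -1071)
(V + 254162) + J((61 + 6)*(231 + 101)) = (-1071 + 254162) + (61 + 6)*(231 + 101) = 253091 + 67*332 = 253091 + 22244 = 275335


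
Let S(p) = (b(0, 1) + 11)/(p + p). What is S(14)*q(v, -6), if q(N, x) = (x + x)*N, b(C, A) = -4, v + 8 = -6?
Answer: 42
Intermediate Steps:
v = -14 (v = -8 - 6 = -14)
S(p) = 7/(2*p) (S(p) = (-4 + 11)/(p + p) = 7/((2*p)) = 7*(1/(2*p)) = 7/(2*p))
q(N, x) = 2*N*x (q(N, x) = (2*x)*N = 2*N*x)
S(14)*q(v, -6) = ((7/2)/14)*(2*(-14)*(-6)) = ((7/2)*(1/14))*168 = (1/4)*168 = 42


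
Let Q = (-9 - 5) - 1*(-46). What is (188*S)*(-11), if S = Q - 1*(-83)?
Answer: -237820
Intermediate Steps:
Q = 32 (Q = -14 + 46 = 32)
S = 115 (S = 32 - 1*(-83) = 32 + 83 = 115)
(188*S)*(-11) = (188*115)*(-11) = 21620*(-11) = -237820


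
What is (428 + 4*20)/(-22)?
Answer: -254/11 ≈ -23.091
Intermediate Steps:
(428 + 4*20)/(-22) = (428 + 80)*(-1/22) = 508*(-1/22) = -254/11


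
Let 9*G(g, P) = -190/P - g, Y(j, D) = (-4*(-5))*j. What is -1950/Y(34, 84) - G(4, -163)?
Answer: -84883/33252 ≈ -2.5527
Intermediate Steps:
Y(j, D) = 20*j
G(g, P) = -190/(9*P) - g/9 (G(g, P) = (-190/P - g)/9 = (-g - 190/P)/9 = -190/(9*P) - g/9)
-1950/Y(34, 84) - G(4, -163) = -1950/(20*34) - (-190 - 1*(-163)*4)/(9*(-163)) = -1950/680 - (-1)*(-190 + 652)/(9*163) = -1950*1/680 - (-1)*462/(9*163) = -195/68 - 1*(-154/489) = -195/68 + 154/489 = -84883/33252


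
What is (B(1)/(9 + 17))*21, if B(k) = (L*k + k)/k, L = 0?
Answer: 21/26 ≈ 0.80769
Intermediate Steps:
B(k) = 1 (B(k) = (0*k + k)/k = (0 + k)/k = k/k = 1)
(B(1)/(9 + 17))*21 = (1/(9 + 17))*21 = (1/26)*21 = 21/26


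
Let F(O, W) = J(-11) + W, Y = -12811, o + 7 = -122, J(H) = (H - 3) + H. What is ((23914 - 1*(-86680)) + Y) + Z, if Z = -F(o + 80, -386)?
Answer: 98194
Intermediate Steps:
J(H) = -3 + 2*H (J(H) = (-3 + H) + H = -3 + 2*H)
o = -129 (o = -7 - 122 = -129)
F(O, W) = -25 + W (F(O, W) = (-3 + 2*(-11)) + W = (-3 - 22) + W = -25 + W)
Z = 411 (Z = -(-25 - 386) = -1*(-411) = 411)
((23914 - 1*(-86680)) + Y) + Z = ((23914 - 1*(-86680)) - 12811) + 411 = ((23914 + 86680) - 12811) + 411 = (110594 - 12811) + 411 = 97783 + 411 = 98194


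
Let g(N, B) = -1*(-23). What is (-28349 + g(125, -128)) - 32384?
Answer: -60710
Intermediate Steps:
g(N, B) = 23
(-28349 + g(125, -128)) - 32384 = (-28349 + 23) - 32384 = -28326 - 32384 = -60710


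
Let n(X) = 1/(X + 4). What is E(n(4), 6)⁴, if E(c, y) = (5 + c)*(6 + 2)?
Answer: 2825761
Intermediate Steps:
n(X) = 1/(4 + X)
E(c, y) = 40 + 8*c (E(c, y) = (5 + c)*8 = 40 + 8*c)
E(n(4), 6)⁴ = (40 + 8/(4 + 4))⁴ = (40 + 8/8)⁴ = (40 + 8*(⅛))⁴ = (40 + 1)⁴ = 41⁴ = 2825761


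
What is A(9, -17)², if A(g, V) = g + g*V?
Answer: 20736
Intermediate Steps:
A(g, V) = g + V*g
A(9, -17)² = (9*(1 - 17))² = (9*(-16))² = (-144)² = 20736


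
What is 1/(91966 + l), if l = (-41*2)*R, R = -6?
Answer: 1/92458 ≈ 1.0816e-5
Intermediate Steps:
l = 492 (l = -41*2*(-6) = -82*(-6) = 492)
1/(91966 + l) = 1/(91966 + 492) = 1/92458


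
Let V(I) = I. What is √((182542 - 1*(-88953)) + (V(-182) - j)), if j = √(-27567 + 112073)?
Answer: √(271313 - √84506) ≈ 520.60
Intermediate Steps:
j = √84506 ≈ 290.70
√((182542 - 1*(-88953)) + (V(-182) - j)) = √((182542 - 1*(-88953)) + (-182 - √84506)) = √((182542 + 88953) + (-182 - √84506)) = √(271495 + (-182 - √84506)) = √(271313 - √84506)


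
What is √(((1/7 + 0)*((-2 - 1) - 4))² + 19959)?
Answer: 2*√4990 ≈ 141.28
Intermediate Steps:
√(((1/7 + 0)*((-2 - 1) - 4))² + 19959) = √(((⅐ + 0)*(-3 - 4))² + 19959) = √(((⅐)*(-7))² + 19959) = √((-1)² + 19959) = √(1 + 19959) = √19960 = 2*√4990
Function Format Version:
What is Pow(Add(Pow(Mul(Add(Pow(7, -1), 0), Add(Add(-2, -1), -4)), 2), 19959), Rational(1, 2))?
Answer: Mul(2, Pow(4990, Rational(1, 2))) ≈ 141.28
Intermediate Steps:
Pow(Add(Pow(Mul(Add(Pow(7, -1), 0), Add(Add(-2, -1), -4)), 2), 19959), Rational(1, 2)) = Pow(Add(Pow(Mul(Add(Rational(1, 7), 0), Add(-3, -4)), 2), 19959), Rational(1, 2)) = Pow(Add(Pow(Mul(Rational(1, 7), -7), 2), 19959), Rational(1, 2)) = Pow(Add(Pow(-1, 2), 19959), Rational(1, 2)) = Pow(Add(1, 19959), Rational(1, 2)) = Pow(19960, Rational(1, 2)) = Mul(2, Pow(4990, Rational(1, 2)))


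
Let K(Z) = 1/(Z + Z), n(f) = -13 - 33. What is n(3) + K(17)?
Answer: -1563/34 ≈ -45.971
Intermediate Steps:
n(f) = -46
K(Z) = 1/(2*Z)
n(3) + K(17) = -46 + (½)/17 = -46 + (½)*(1/17) = -46 + 1/34 = -1563/34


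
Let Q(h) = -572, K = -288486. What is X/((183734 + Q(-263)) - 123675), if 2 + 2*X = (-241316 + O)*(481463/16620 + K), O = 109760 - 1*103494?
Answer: 37562211138487/65911596 ≈ 5.6989e+5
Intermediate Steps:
O = 6266 (O = 109760 - 103494 = 6266)
X = 37562211138487/1108 (X = -1 + ((-241316 + 6266)*(481463/16620 - 288486))/2 = -1 + (-235050*(481463*(1/16620) - 288486))/2 = -1 + (-235050*(481463/16620 - 288486))/2 = -1 + (-235050*(-4794155857/16620))/2 = -1 + (½)*(37562211139595/554) = -1 + 37562211139595/1108 = 37562211138487/1108 ≈ 3.3901e+10)
X/((183734 + Q(-263)) - 123675) = 37562211138487/(1108*((183734 - 572) - 123675)) = 37562211138487/(1108*(183162 - 123675)) = (37562211138487/1108)/59487 = (37562211138487/1108)*(1/59487) = 37562211138487/65911596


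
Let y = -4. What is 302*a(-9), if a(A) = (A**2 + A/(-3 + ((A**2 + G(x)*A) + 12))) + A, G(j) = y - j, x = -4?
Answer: 108569/5 ≈ 21714.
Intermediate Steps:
G(j) = -4 - j
a(A) = A + A**2 + A/(9 + A**2) (a(A) = (A**2 + A/(-3 + ((A**2 + (-4 - 1*(-4))*A) + 12))) + A = (A**2 + A/(-3 + ((A**2 + (-4 + 4)*A) + 12))) + A = (A**2 + A/(-3 + ((A**2 + 0*A) + 12))) + A = (A**2 + A/(-3 + ((A**2 + 0) + 12))) + A = (A**2 + A/(-3 + (A**2 + 12))) + A = (A**2 + A/(-3 + (12 + A**2))) + A = (A**2 + A/(9 + A**2)) + A = A + A**2 + A/(9 + A**2))
302*a(-9) = 302*(-9*(10 + (-9)**2 + (-9)**3 + 9*(-9))/(9 + (-9)**2)) = 302*(-9*(10 + 81 - 729 - 81)/(9 + 81)) = 302*(-9*(-719)/90) = 302*(-9*1/90*(-719)) = 302*(719/10) = 108569/5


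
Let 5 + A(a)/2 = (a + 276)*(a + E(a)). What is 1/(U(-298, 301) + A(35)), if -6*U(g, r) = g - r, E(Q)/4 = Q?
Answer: 6/653639 ≈ 9.1794e-6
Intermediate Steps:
E(Q) = 4*Q
U(g, r) = -g/6 + r/6 (U(g, r) = -(g - r)/6 = -g/6 + r/6)
A(a) = -10 + 10*a*(276 + a) (A(a) = -10 + 2*((a + 276)*(a + 4*a)) = -10 + 2*((276 + a)*(5*a)) = -10 + 2*(5*a*(276 + a)) = -10 + 10*a*(276 + a))
1/(U(-298, 301) + A(35)) = 1/((-⅙*(-298) + (⅙)*301) + (-10 + 10*35² + 2760*35)) = 1/((149/3 + 301/6) + (-10 + 10*1225 + 96600)) = 1/(599/6 + (-10 + 12250 + 96600)) = 1/(599/6 + 108840) = 1/(653639/6) = 6/653639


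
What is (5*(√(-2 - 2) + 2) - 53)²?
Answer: 1749 - 860*I ≈ 1749.0 - 860.0*I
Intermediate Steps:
(5*(√(-2 - 2) + 2) - 53)² = (5*(√(-4) + 2) - 53)² = (5*(2*I + 2) - 53)² = (5*(2 + 2*I) - 53)² = ((10 + 10*I) - 53)² = (-43 + 10*I)²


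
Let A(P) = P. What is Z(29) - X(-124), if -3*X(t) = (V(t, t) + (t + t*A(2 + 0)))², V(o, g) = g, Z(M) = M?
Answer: 246103/3 ≈ 82034.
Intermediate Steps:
X(t) = -16*t²/3 (X(t) = -(t + (t + t*(2 + 0)))²/3 = -(t + (t + t*2))²/3 = -(t + (t + 2*t))²/3 = -(t + 3*t)²/3 = -16*t²/3)
Z(29) - X(-124) = 29 - (-16)*(-124)²/3 = 29 - (-16)*15376/3 = 29 - 1*(-246016/3) = 29 + 246016/3 = 246103/3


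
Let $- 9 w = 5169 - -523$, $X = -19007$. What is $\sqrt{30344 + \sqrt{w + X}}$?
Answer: $\frac{\sqrt{273096 + 3 i \sqrt{176755}}}{3} \approx 174.2 + 0.40225 i$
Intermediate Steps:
$w = - \frac{5692}{9}$ ($w = - \frac{5169 - -523}{9} = - \frac{5169 + 523}{9} = \left(- \frac{1}{9}\right) 5692 = - \frac{5692}{9} \approx -632.44$)
$\sqrt{30344 + \sqrt{w + X}} = \sqrt{30344 + \sqrt{- \frac{5692}{9} - 19007}} = \sqrt{30344 + \sqrt{- \frac{176755}{9}}} = \sqrt{30344 + \frac{i \sqrt{176755}}{3}}$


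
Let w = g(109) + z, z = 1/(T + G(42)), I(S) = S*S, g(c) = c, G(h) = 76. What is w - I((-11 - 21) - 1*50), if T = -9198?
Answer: -60342031/9122 ≈ -6615.0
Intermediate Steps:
I(S) = S²
z = -1/9122 (z = 1/(-9198 + 76) = 1/(-9122) = -1/9122 ≈ -0.00010963)
w = 994297/9122 (w = 109 - 1/9122 = 994297/9122 ≈ 109.00)
w - I((-11 - 21) - 1*50) = 994297/9122 - ((-11 - 21) - 1*50)² = 994297/9122 - (-32 - 50)² = 994297/9122 - 1*(-82)² = 994297/9122 - 1*6724 = 994297/9122 - 6724 = -60342031/9122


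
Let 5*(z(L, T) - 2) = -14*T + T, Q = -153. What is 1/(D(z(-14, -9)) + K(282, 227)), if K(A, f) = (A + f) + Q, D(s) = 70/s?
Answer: 127/45562 ≈ 0.0027874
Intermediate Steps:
z(L, T) = 2 - 13*T/5 (z(L, T) = 2 + (-14*T + T)/5 = 2 + (-13*T)/5 = 2 - 13*T/5)
K(A, f) = -153 + A + f (K(A, f) = (A + f) - 153 = -153 + A + f)
1/(D(z(-14, -9)) + K(282, 227)) = 1/(70/(2 - 13/5*(-9)) + (-153 + 282 + 227)) = 1/(70/(2 + 117/5) + 356) = 1/(70/(127/5) + 356) = 1/(70*(5/127) + 356) = 1/(350/127 + 356) = 1/(45562/127) = 127/45562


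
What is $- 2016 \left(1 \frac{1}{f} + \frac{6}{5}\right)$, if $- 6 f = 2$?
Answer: $\frac{18144}{5} \approx 3628.8$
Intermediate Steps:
$f = - \frac{1}{3}$ ($f = \left(- \frac{1}{6}\right) 2 = - \frac{1}{3} \approx -0.33333$)
$- 2016 \left(1 \frac{1}{f} + \frac{6}{5}\right) = - 2016 \left(1 \frac{1}{- \frac{1}{3}} + \frac{6}{5}\right) = - 2016 \left(1 \left(-3\right) + 6 \cdot \frac{1}{5}\right) = - 2016 \left(-3 + \frac{6}{5}\right) = \left(-2016\right) \left(- \frac{9}{5}\right) = \frac{18144}{5}$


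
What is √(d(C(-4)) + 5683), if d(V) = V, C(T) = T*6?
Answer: √5659 ≈ 75.226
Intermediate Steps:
C(T) = 6*T
√(d(C(-4)) + 5683) = √(6*(-4) + 5683) = √(-24 + 5683) = √5659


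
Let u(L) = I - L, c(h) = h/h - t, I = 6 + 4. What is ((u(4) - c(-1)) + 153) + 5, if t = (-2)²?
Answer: 167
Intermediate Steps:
t = 4
I = 10
c(h) = -3 (c(h) = h/h - 1*4 = 1 - 4 = -3)
u(L) = 10 - L
((u(4) - c(-1)) + 153) + 5 = (((10 - 1*4) - 1*(-3)) + 153) + 5 = (((10 - 4) + 3) + 153) + 5 = ((6 + 3) + 153) + 5 = (9 + 153) + 5 = 162 + 5 = 167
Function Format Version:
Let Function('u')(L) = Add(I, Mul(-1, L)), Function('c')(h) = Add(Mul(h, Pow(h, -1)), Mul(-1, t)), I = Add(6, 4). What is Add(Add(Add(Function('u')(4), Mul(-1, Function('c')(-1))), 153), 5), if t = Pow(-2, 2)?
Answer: 167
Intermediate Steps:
t = 4
I = 10
Function('c')(h) = -3 (Function('c')(h) = Add(Mul(h, Pow(h, -1)), Mul(-1, 4)) = Add(1, -4) = -3)
Function('u')(L) = Add(10, Mul(-1, L))
Add(Add(Add(Function('u')(4), Mul(-1, Function('c')(-1))), 153), 5) = Add(Add(Add(Add(10, Mul(-1, 4)), Mul(-1, -3)), 153), 5) = Add(Add(Add(Add(10, -4), 3), 153), 5) = Add(Add(Add(6, 3), 153), 5) = Add(Add(9, 153), 5) = Add(162, 5) = 167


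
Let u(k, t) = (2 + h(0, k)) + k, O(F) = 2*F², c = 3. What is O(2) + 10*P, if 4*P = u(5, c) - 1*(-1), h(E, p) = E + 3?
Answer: 71/2 ≈ 35.500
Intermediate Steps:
h(E, p) = 3 + E
u(k, t) = 5 + k (u(k, t) = (2 + (3 + 0)) + k = (2 + 3) + k = 5 + k)
P = 11/4 (P = ((5 + 5) - 1*(-1))/4 = (10 + 1)/4 = (¼)*11 = 11/4 ≈ 2.7500)
O(2) + 10*P = 2*2² + 10*(11/4) = 2*4 + 55/2 = 8 + 55/2 = 71/2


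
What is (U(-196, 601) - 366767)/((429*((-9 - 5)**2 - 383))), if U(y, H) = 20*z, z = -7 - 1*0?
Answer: 366907/80223 ≈ 4.5736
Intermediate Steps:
z = -7 (z = -7 + 0 = -7)
U(y, H) = -140 (U(y, H) = 20*(-7) = -140)
(U(-196, 601) - 366767)/((429*((-9 - 5)**2 - 383))) = (-140 - 366767)/((429*((-9 - 5)**2 - 383))) = -366907*1/(429*((-14)**2 - 383)) = -366907*1/(429*(196 - 383)) = -366907/(429*(-187)) = -366907/(-80223) = -366907*(-1/80223) = 366907/80223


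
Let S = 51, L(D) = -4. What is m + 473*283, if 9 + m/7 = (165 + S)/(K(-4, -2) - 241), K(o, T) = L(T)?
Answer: 4682644/35 ≈ 1.3379e+5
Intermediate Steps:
K(o, T) = -4
m = -2421/35 (m = -63 + 7*((165 + 51)/(-4 - 241)) = -63 + 7*(216/(-245)) = -63 + 7*(216*(-1/245)) = -63 + 7*(-216/245) = -63 - 216/35 = -2421/35 ≈ -69.171)
m + 473*283 = -2421/35 + 473*283 = -2421/35 + 133859 = 4682644/35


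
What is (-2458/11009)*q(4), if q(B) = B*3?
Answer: -29496/11009 ≈ -2.6793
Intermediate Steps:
q(B) = 3*B
(-2458/11009)*q(4) = (-2458/11009)*(3*4) = -2458*1/11009*12 = -2458/11009*12 = -29496/11009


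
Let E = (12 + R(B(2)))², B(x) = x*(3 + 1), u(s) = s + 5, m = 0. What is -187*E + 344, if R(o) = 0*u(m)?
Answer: -26584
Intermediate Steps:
u(s) = 5 + s
B(x) = 4*x (B(x) = x*4 = 4*x)
R(o) = 0 (R(o) = 0*(5 + 0) = 0*5 = 0)
E = 144 (E = (12 + 0)² = 12² = 144)
-187*E + 344 = -187*144 + 344 = -26928 + 344 = -26584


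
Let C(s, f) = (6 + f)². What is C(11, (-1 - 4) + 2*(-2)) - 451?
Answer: -442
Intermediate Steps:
C(11, (-1 - 4) + 2*(-2)) - 451 = (6 + ((-1 - 4) + 2*(-2)))² - 451 = (6 + (-5 - 4))² - 451 = (6 - 9)² - 451 = (-3)² - 451 = 9 - 451 = -442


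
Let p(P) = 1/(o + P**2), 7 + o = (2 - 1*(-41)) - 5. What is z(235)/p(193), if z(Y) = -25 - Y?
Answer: -9692800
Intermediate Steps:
o = 31 (o = -7 + ((2 - 1*(-41)) - 5) = -7 + ((2 + 41) - 5) = -7 + (43 - 5) = -7 + 38 = 31)
p(P) = 1/(31 + P**2)
z(235)/p(193) = (-25 - 1*235)/(1/(31 + 193**2)) = (-25 - 235)/(1/(31 + 37249)) = -260/(1/37280) = -260/1/37280 = -260*37280 = -9692800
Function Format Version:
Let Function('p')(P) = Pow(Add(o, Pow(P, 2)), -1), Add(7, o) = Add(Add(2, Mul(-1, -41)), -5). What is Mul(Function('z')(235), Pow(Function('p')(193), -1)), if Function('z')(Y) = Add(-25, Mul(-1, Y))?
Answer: -9692800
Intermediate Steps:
o = 31 (o = Add(-7, Add(Add(2, Mul(-1, -41)), -5)) = Add(-7, Add(Add(2, 41), -5)) = Add(-7, Add(43, -5)) = Add(-7, 38) = 31)
Function('p')(P) = Pow(Add(31, Pow(P, 2)), -1)
Mul(Function('z')(235), Pow(Function('p')(193), -1)) = Mul(Add(-25, Mul(-1, 235)), Pow(Pow(Add(31, Pow(193, 2)), -1), -1)) = Mul(Add(-25, -235), Pow(Pow(Add(31, 37249), -1), -1)) = Mul(-260, Pow(Pow(37280, -1), -1)) = Mul(-260, Pow(Rational(1, 37280), -1)) = Mul(-260, 37280) = -9692800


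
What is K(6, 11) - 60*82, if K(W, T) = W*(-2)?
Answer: -4932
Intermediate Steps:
K(W, T) = -2*W
K(6, 11) - 60*82 = -2*6 - 60*82 = -12 - 4920 = -4932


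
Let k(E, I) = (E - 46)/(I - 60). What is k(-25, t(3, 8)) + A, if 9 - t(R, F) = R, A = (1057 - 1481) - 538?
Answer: -51877/54 ≈ -960.69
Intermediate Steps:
A = -962 (A = -424 - 538 = -962)
t(R, F) = 9 - R
k(E, I) = (-46 + E)/(-60 + I)
k(-25, t(3, 8)) + A = (-46 - 25)/(-60 + (9 - 1*3)) - 962 = -71/(-60 + (9 - 3)) - 962 = -71/(-60 + 6) - 962 = -71/(-54) - 962 = -1/54*(-71) - 962 = 71/54 - 962 = -51877/54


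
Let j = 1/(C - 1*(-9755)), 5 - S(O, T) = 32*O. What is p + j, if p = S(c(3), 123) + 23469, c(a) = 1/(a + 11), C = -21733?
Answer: 1968009349/83846 ≈ 23472.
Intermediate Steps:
c(a) = 1/(11 + a)
S(O, T) = 5 - 32*O
j = -1/11978 (j = 1/(-21733 - 1*(-9755)) = 1/(-21733 + 9755) = 1/(-11978) = -1/11978 ≈ -8.3486e-5)
p = 164302/7 (p = (5 - 32/(11 + 3)) + 23469 = (5 - 32/14) + 23469 = (5 - 32*1/14) + 23469 = (5 - 16/7) + 23469 = 19/7 + 23469 = 164302/7 ≈ 23472.)
p + j = 164302/7 - 1/11978 = 1968009349/83846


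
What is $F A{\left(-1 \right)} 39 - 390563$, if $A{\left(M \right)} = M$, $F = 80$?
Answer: $-393683$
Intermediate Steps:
$F A{\left(-1 \right)} 39 - 390563 = 80 \left(-1\right) 39 - 390563 = \left(-80\right) 39 - 390563 = -3120 - 390563 = -393683$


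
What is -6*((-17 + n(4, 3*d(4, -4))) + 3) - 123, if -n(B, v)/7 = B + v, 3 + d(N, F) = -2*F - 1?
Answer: 633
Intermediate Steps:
d(N, F) = -4 - 2*F (d(N, F) = -3 + (-2*F - 1) = -3 + (-1 - 2*F) = -4 - 2*F)
n(B, v) = -7*B - 7*v (n(B, v) = -7*(B + v) = -7*B - 7*v)
-6*((-17 + n(4, 3*d(4, -4))) + 3) - 123 = -6*((-17 + (-7*4 - 21*(-4 - 2*(-4)))) + 3) - 123 = -6*((-17 + (-28 - 21*(-4 + 8))) + 3) - 123 = -6*((-17 + (-28 - 21*4)) + 3) - 123 = -6*((-17 + (-28 - 7*12)) + 3) - 123 = -6*((-17 + (-28 - 84)) + 3) - 123 = -6*((-17 - 112) + 3) - 123 = -6*(-129 + 3) - 123 = -6*(-126) - 123 = 756 - 123 = 633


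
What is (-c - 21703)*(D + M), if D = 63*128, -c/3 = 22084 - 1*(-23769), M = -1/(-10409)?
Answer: 9724741434512/10409 ≈ 9.3426e+8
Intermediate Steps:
M = 1/10409 (M = -1*(-1/10409) = 1/10409 ≈ 9.6071e-5)
c = -137559 (c = -3*(22084 - 1*(-23769)) = -3*(22084 + 23769) = -3*45853 = -137559)
D = 8064
(-c - 21703)*(D + M) = (-1*(-137559) - 21703)*(8064 + 1/10409) = (137559 - 21703)*(83938177/10409) = 115856*(83938177/10409) = 9724741434512/10409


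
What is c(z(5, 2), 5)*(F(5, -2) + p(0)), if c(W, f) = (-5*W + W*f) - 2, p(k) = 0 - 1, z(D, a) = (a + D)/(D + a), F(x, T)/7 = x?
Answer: -68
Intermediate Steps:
F(x, T) = 7*x
z(D, a) = 1 (z(D, a) = (D + a)/(D + a) = 1)
p(k) = -1
c(W, f) = -2 - 5*W + W*f
c(z(5, 2), 5)*(F(5, -2) + p(0)) = (-2 - 5*1 + 1*5)*(7*5 - 1) = (-2 - 5 + 5)*(35 - 1) = -2*34 = -68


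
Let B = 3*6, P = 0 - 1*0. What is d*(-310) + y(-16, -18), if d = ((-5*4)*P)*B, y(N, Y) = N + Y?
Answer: -34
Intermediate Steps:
P = 0 (P = 0 + 0 = 0)
B = 18
d = 0 (d = (-5*4*0)*18 = -20*0*18 = 0*18 = 0)
d*(-310) + y(-16, -18) = 0*(-310) + (-16 - 18) = 0 - 34 = -34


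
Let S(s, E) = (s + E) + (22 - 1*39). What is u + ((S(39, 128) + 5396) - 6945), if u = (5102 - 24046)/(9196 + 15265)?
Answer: -34239883/24461 ≈ -1399.8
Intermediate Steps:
S(s, E) = -17 + E + s (S(s, E) = (E + s) + (22 - 39) = (E + s) - 17 = -17 + E + s)
u = -18944/24461 ≈ -0.77446
u + ((S(39, 128) + 5396) - 6945) = -18944/24461 + (((-17 + 128 + 39) + 5396) - 6945) = -18944/24461 + ((150 + 5396) - 6945) = -18944/24461 + (5546 - 6945) = -18944/24461 - 1399 = -34239883/24461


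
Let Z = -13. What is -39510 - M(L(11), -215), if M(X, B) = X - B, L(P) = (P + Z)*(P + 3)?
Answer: -39697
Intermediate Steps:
L(P) = (-13 + P)*(3 + P) (L(P) = (P - 13)*(P + 3) = (-13 + P)*(3 + P))
-39510 - M(L(11), -215) = -39510 - ((-39 + 11**2 - 10*11) - 1*(-215)) = -39510 - ((-39 + 121 - 110) + 215) = -39510 - (-28 + 215) = -39510 - 1*187 = -39510 - 187 = -39697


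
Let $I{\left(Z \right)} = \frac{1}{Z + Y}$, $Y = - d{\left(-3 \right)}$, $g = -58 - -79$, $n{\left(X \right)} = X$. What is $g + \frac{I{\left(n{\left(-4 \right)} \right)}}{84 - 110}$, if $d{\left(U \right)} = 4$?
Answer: $\frac{4369}{208} \approx 21.005$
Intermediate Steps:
$g = 21$ ($g = -58 + 79 = 21$)
$Y = -4$ ($Y = \left(-1\right) 4 = -4$)
$I{\left(Z \right)} = \frac{1}{-4 + Z}$ ($I{\left(Z \right)} = \frac{1}{Z - 4} = \frac{1}{-4 + Z}$)
$g + \frac{I{\left(n{\left(-4 \right)} \right)}}{84 - 110} = 21 + \frac{1}{\left(84 - 110\right) \left(-4 - 4\right)} = 21 + \frac{1}{\left(-26\right) \left(-8\right)} = 21 - - \frac{1}{208} = 21 + \frac{1}{208} = \frac{4369}{208}$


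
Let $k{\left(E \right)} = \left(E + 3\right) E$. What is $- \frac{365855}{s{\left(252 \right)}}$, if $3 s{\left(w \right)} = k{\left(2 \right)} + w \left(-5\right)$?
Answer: $\frac{219513}{250} \approx 878.05$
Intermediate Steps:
$k{\left(E \right)} = E \left(3 + E\right)$ ($k{\left(E \right)} = \left(3 + E\right) E = E \left(3 + E\right)$)
$s{\left(w \right)} = \frac{10}{3} - \frac{5 w}{3}$ ($s{\left(w \right)} = \frac{2 \left(3 + 2\right) + w \left(-5\right)}{3} = \frac{2 \cdot 5 - 5 w}{3} = \frac{10 - 5 w}{3} = \frac{10}{3} - \frac{5 w}{3}$)
$- \frac{365855}{s{\left(252 \right)}} = - \frac{365855}{\frac{10}{3} - 420} = - \frac{365855}{- \frac{1250}{3}} = \left(-365855\right) \left(- \frac{3}{1250}\right) = \frac{219513}{250}$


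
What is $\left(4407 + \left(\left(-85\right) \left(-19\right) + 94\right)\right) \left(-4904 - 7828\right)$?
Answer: $-77868912$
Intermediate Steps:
$\left(4407 + \left(\left(-85\right) \left(-19\right) + 94\right)\right) \left(-4904 - 7828\right) = \left(4407 + \left(1615 + 94\right)\right) \left(-12732\right) = \left(4407 + 1709\right) \left(-12732\right) = 6116 \left(-12732\right) = -77868912$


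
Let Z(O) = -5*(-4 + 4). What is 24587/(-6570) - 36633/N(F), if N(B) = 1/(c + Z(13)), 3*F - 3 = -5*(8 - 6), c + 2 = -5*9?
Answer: 11311879483/6570 ≈ 1.7217e+6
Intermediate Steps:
Z(O) = 0 (Z(O) = -5*0 = 0)
c = -47 (c = -2 - 5*9 = -2 - 45 = -47)
F = -7/3 (F = 1 + (-5*(8 - 6))/3 = 1 + (-5*2)/3 = 1 + (1/3)*(-10) = 1 - 10/3 = -7/3 ≈ -2.3333)
N(B) = -1/47 (N(B) = 1/(-47 + 0) = 1/(-47) = -1/47)
24587/(-6570) - 36633/N(F) = 24587/(-6570) - 36633/(-1/47) = 24587*(-1/6570) - 36633*(-47) = -24587/6570 + 1721751 = 11311879483/6570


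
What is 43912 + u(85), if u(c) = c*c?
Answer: 51137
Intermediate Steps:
u(c) = c²
43912 + u(85) = 43912 + 85² = 43912 + 7225 = 51137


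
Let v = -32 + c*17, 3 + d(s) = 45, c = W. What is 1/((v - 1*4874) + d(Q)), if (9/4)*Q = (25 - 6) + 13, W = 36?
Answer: -1/4252 ≈ -0.00023518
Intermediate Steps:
Q = 128/9 (Q = 4*((25 - 6) + 13)/9 = 4*(19 + 13)/9 = (4/9)*32 = 128/9 ≈ 14.222)
c = 36
d(s) = 42 (d(s) = -3 + 45 = 42)
v = 580 (v = -32 + 36*17 = -32 + 612 = 580)
1/((v - 1*4874) + d(Q)) = 1/((580 - 1*4874) + 42) = 1/((580 - 4874) + 42) = 1/(-4294 + 42) = 1/(-4252) = -1/4252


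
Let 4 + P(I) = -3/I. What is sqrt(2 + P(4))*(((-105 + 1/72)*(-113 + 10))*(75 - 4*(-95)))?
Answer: 354252535*I*sqrt(11)/144 ≈ 8.1592e+6*I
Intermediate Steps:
P(I) = -4 - 3/I
sqrt(2 + P(4))*(((-105 + 1/72)*(-113 + 10))*(75 - 4*(-95))) = sqrt(2 + (-4 - 3/4))*(((-105 + 1/72)*(-113 + 10))*(75 - 4*(-95))) = sqrt(2 + (-4 - 3*1/4))*(((-105 + 1/72)*(-103))*(75 + 380)) = sqrt(2 + (-4 - 3/4))*(-7559/72*(-103)*455) = sqrt(2 - 19/4)*((778577/72)*455) = sqrt(-11/4)*(354252535/72) = (I*sqrt(11)/2)*(354252535/72) = 354252535*I*sqrt(11)/144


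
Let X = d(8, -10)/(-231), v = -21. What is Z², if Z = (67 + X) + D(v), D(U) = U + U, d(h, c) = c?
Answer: 33466225/53361 ≈ 627.17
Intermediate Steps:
D(U) = 2*U
X = 10/231 (X = -10/(-231) = -10*(-1/231) = 10/231 ≈ 0.043290)
Z = 5785/231 (Z = (67 + 10/231) + 2*(-21) = 15487/231 - 42 = 5785/231 ≈ 25.043)
Z² = (5785/231)² = 33466225/53361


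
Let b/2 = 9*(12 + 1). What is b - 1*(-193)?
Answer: 427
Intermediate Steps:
b = 234 (b = 2*(9*(12 + 1)) = 2*(9*13) = 2*117 = 234)
b - 1*(-193) = 234 - 1*(-193) = 234 + 193 = 427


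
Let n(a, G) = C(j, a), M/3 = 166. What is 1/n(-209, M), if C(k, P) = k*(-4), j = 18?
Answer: -1/72 ≈ -0.013889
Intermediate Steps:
C(k, P) = -4*k
M = 498 (M = 3*166 = 498)
n(a, G) = -72 (n(a, G) = -4*18 = -72)
1/n(-209, M) = 1/(-72) = -1/72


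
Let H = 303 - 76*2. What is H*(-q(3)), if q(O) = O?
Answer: -453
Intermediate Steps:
H = 151 (H = 303 - 1*152 = 303 - 152 = 151)
H*(-q(3)) = 151*(-1*3) = 151*(-3) = -453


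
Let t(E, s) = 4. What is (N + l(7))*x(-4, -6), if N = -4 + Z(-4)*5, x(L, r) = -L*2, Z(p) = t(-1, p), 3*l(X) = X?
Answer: 440/3 ≈ 146.67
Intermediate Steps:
l(X) = X/3
Z(p) = 4
x(L, r) = -2*L
N = 16 (N = -4 + 4*5 = -4 + 20 = 16)
(N + l(7))*x(-4, -6) = (16 + (1/3)*7)*(-2*(-4)) = (16 + 7/3)*8 = (55/3)*8 = 440/3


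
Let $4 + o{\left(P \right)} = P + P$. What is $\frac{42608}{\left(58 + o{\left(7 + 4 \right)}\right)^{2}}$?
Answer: $\frac{2663}{361} \approx 7.3767$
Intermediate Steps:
$o{\left(P \right)} = -4 + 2 P$ ($o{\left(P \right)} = -4 + \left(P + P\right) = -4 + 2 P$)
$\frac{42608}{\left(58 + o{\left(7 + 4 \right)}\right)^{2}} = \frac{42608}{\left(58 - \left(4 - 2 \left(7 + 4\right)\right)\right)^{2}} = \frac{42608}{\left(58 + \left(-4 + 2 \cdot 11\right)\right)^{2}} = \frac{42608}{\left(58 + \left(-4 + 22\right)\right)^{2}} = \frac{42608}{\left(58 + 18\right)^{2}} = \frac{42608}{76^{2}} = \frac{42608}{5776} = 42608 \cdot \frac{1}{5776} = \frac{2663}{361}$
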